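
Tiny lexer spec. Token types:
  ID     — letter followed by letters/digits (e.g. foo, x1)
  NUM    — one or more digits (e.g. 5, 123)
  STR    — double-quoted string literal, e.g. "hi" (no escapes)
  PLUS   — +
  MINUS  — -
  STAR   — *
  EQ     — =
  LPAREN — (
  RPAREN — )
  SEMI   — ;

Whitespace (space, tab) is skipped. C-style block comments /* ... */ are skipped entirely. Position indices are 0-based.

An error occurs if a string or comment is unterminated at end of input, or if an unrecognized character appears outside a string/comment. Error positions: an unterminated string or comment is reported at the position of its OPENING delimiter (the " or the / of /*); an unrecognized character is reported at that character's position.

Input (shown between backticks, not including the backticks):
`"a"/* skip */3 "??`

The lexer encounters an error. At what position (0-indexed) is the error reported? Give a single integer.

Answer: 15

Derivation:
pos=0: enter STRING mode
pos=0: emit STR "a" (now at pos=3)
pos=3: enter COMMENT mode (saw '/*')
exit COMMENT mode (now at pos=13)
pos=13: emit NUM '3' (now at pos=14)
pos=15: enter STRING mode
pos=15: ERROR — unterminated string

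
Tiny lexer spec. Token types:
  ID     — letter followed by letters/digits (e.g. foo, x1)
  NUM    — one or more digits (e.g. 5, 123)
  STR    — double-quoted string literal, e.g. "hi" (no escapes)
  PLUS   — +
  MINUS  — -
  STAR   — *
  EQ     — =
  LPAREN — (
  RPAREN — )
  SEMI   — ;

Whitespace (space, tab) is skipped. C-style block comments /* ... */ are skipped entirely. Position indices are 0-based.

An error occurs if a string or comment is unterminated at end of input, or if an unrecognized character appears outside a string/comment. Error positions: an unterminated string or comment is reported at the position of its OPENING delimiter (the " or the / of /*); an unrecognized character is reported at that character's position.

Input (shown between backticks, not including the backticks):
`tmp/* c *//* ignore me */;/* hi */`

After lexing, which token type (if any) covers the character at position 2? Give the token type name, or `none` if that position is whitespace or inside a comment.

pos=0: emit ID 'tmp' (now at pos=3)
pos=3: enter COMMENT mode (saw '/*')
exit COMMENT mode (now at pos=10)
pos=10: enter COMMENT mode (saw '/*')
exit COMMENT mode (now at pos=25)
pos=25: emit SEMI ';'
pos=26: enter COMMENT mode (saw '/*')
exit COMMENT mode (now at pos=34)
DONE. 2 tokens: [ID, SEMI]
Position 2: char is 'p' -> ID

Answer: ID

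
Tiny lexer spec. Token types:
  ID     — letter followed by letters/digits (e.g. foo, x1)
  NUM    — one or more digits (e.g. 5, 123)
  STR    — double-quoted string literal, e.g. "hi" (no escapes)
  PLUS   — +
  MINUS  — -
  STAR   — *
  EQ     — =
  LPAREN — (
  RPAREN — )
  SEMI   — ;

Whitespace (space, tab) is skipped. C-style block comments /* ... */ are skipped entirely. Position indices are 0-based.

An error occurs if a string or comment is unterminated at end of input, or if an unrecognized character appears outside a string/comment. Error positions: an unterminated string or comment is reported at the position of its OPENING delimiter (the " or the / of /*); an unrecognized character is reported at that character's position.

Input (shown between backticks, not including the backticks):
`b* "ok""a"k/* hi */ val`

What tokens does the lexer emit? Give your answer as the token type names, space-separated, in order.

pos=0: emit ID 'b' (now at pos=1)
pos=1: emit STAR '*'
pos=3: enter STRING mode
pos=3: emit STR "ok" (now at pos=7)
pos=7: enter STRING mode
pos=7: emit STR "a" (now at pos=10)
pos=10: emit ID 'k' (now at pos=11)
pos=11: enter COMMENT mode (saw '/*')
exit COMMENT mode (now at pos=19)
pos=20: emit ID 'val' (now at pos=23)
DONE. 6 tokens: [ID, STAR, STR, STR, ID, ID]

Answer: ID STAR STR STR ID ID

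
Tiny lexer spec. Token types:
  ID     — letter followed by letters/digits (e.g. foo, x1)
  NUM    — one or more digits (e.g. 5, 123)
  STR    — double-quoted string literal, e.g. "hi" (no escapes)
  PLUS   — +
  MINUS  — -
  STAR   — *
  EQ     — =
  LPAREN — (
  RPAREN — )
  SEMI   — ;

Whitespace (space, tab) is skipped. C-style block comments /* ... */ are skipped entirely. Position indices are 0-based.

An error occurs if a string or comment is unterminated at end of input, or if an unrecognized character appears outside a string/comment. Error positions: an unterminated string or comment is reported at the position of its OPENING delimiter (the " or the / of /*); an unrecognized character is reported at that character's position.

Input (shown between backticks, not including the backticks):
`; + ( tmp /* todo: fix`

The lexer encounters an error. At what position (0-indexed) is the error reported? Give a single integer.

Answer: 10

Derivation:
pos=0: emit SEMI ';'
pos=2: emit PLUS '+'
pos=4: emit LPAREN '('
pos=6: emit ID 'tmp' (now at pos=9)
pos=10: enter COMMENT mode (saw '/*')
pos=10: ERROR — unterminated comment (reached EOF)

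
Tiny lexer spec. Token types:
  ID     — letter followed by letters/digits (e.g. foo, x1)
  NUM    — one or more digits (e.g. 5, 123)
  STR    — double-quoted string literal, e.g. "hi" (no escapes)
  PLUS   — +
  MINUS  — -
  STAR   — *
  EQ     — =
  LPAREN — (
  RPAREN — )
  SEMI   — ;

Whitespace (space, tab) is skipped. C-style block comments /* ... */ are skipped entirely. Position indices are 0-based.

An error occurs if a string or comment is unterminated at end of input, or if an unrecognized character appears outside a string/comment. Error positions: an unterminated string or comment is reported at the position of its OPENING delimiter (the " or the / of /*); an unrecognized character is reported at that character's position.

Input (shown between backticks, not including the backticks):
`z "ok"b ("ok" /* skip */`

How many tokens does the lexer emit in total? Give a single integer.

pos=0: emit ID 'z' (now at pos=1)
pos=2: enter STRING mode
pos=2: emit STR "ok" (now at pos=6)
pos=6: emit ID 'b' (now at pos=7)
pos=8: emit LPAREN '('
pos=9: enter STRING mode
pos=9: emit STR "ok" (now at pos=13)
pos=14: enter COMMENT mode (saw '/*')
exit COMMENT mode (now at pos=24)
DONE. 5 tokens: [ID, STR, ID, LPAREN, STR]

Answer: 5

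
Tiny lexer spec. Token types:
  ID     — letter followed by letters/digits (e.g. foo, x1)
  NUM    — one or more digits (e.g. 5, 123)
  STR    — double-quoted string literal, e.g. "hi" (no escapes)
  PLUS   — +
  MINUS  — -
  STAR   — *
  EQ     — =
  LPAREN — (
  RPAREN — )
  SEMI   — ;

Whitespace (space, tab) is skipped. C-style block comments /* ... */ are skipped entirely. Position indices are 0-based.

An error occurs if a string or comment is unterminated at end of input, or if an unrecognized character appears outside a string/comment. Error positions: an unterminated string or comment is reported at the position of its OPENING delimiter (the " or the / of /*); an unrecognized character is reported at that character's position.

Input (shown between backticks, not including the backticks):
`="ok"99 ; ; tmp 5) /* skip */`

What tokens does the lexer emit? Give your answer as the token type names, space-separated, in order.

pos=0: emit EQ '='
pos=1: enter STRING mode
pos=1: emit STR "ok" (now at pos=5)
pos=5: emit NUM '99' (now at pos=7)
pos=8: emit SEMI ';'
pos=10: emit SEMI ';'
pos=12: emit ID 'tmp' (now at pos=15)
pos=16: emit NUM '5' (now at pos=17)
pos=17: emit RPAREN ')'
pos=19: enter COMMENT mode (saw '/*')
exit COMMENT mode (now at pos=29)
DONE. 8 tokens: [EQ, STR, NUM, SEMI, SEMI, ID, NUM, RPAREN]

Answer: EQ STR NUM SEMI SEMI ID NUM RPAREN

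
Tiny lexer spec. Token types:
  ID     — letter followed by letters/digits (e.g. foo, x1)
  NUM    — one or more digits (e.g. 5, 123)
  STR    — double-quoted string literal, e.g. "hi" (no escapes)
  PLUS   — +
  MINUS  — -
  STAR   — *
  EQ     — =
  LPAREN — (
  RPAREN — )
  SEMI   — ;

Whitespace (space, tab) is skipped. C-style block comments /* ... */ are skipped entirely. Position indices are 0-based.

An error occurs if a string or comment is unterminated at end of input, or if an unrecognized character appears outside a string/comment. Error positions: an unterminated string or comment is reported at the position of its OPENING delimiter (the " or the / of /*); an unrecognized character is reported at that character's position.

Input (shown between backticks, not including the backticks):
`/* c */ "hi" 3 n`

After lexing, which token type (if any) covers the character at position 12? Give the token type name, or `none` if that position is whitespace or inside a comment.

Answer: none

Derivation:
pos=0: enter COMMENT mode (saw '/*')
exit COMMENT mode (now at pos=7)
pos=8: enter STRING mode
pos=8: emit STR "hi" (now at pos=12)
pos=13: emit NUM '3' (now at pos=14)
pos=15: emit ID 'n' (now at pos=16)
DONE. 3 tokens: [STR, NUM, ID]
Position 12: char is ' ' -> none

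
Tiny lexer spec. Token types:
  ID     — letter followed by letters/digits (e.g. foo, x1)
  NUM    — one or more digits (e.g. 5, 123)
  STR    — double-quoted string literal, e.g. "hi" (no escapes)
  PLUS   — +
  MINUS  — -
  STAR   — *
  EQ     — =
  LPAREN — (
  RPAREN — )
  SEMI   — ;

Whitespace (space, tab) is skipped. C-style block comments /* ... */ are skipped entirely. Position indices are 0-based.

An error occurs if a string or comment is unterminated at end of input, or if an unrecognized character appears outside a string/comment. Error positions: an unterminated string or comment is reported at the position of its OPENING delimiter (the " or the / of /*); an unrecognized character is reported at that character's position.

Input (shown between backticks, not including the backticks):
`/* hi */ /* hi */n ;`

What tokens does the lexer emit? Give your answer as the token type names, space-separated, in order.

pos=0: enter COMMENT mode (saw '/*')
exit COMMENT mode (now at pos=8)
pos=9: enter COMMENT mode (saw '/*')
exit COMMENT mode (now at pos=17)
pos=17: emit ID 'n' (now at pos=18)
pos=19: emit SEMI ';'
DONE. 2 tokens: [ID, SEMI]

Answer: ID SEMI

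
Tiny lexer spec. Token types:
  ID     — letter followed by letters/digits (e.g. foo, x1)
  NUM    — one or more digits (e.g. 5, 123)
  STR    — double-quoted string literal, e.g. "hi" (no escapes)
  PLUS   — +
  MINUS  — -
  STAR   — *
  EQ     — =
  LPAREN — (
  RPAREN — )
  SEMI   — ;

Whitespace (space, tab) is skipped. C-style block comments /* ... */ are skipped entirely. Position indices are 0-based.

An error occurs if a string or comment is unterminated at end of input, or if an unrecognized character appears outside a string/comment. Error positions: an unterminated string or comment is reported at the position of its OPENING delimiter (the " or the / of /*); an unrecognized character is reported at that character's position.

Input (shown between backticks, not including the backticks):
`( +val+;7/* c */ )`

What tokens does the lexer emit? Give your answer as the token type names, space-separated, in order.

Answer: LPAREN PLUS ID PLUS SEMI NUM RPAREN

Derivation:
pos=0: emit LPAREN '('
pos=2: emit PLUS '+'
pos=3: emit ID 'val' (now at pos=6)
pos=6: emit PLUS '+'
pos=7: emit SEMI ';'
pos=8: emit NUM '7' (now at pos=9)
pos=9: enter COMMENT mode (saw '/*')
exit COMMENT mode (now at pos=16)
pos=17: emit RPAREN ')'
DONE. 7 tokens: [LPAREN, PLUS, ID, PLUS, SEMI, NUM, RPAREN]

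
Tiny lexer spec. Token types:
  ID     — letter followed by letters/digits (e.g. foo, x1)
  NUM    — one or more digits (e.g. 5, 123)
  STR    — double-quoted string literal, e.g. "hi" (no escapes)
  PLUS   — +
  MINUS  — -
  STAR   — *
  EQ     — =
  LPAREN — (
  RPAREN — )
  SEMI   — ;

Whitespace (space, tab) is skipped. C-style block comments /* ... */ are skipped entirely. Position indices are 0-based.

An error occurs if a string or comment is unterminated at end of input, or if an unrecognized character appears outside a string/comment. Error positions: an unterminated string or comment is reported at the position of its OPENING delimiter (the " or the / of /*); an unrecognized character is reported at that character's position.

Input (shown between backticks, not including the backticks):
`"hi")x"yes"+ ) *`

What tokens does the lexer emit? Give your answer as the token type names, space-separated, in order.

Answer: STR RPAREN ID STR PLUS RPAREN STAR

Derivation:
pos=0: enter STRING mode
pos=0: emit STR "hi" (now at pos=4)
pos=4: emit RPAREN ')'
pos=5: emit ID 'x' (now at pos=6)
pos=6: enter STRING mode
pos=6: emit STR "yes" (now at pos=11)
pos=11: emit PLUS '+'
pos=13: emit RPAREN ')'
pos=15: emit STAR '*'
DONE. 7 tokens: [STR, RPAREN, ID, STR, PLUS, RPAREN, STAR]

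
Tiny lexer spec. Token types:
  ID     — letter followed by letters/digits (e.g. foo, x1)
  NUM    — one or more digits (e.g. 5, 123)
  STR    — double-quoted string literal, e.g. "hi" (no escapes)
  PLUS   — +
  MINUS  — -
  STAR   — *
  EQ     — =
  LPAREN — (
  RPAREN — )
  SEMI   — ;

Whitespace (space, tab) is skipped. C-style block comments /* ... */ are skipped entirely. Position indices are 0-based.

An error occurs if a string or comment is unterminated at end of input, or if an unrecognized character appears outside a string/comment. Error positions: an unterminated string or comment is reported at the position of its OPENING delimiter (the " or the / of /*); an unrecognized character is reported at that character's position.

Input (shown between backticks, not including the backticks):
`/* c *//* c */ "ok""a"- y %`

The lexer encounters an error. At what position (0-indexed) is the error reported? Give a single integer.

Answer: 26

Derivation:
pos=0: enter COMMENT mode (saw '/*')
exit COMMENT mode (now at pos=7)
pos=7: enter COMMENT mode (saw '/*')
exit COMMENT mode (now at pos=14)
pos=15: enter STRING mode
pos=15: emit STR "ok" (now at pos=19)
pos=19: enter STRING mode
pos=19: emit STR "a" (now at pos=22)
pos=22: emit MINUS '-'
pos=24: emit ID 'y' (now at pos=25)
pos=26: ERROR — unrecognized char '%'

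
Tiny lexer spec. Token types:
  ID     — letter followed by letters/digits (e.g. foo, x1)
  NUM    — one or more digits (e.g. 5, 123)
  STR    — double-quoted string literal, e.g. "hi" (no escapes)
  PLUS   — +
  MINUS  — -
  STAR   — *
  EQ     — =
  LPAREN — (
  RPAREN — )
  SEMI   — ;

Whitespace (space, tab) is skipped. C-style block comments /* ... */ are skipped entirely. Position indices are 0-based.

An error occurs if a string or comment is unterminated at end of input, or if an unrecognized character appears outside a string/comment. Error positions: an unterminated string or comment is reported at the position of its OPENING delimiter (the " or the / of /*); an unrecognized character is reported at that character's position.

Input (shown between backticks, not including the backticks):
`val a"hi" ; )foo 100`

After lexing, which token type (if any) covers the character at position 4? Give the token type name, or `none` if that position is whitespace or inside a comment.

Answer: ID

Derivation:
pos=0: emit ID 'val' (now at pos=3)
pos=4: emit ID 'a' (now at pos=5)
pos=5: enter STRING mode
pos=5: emit STR "hi" (now at pos=9)
pos=10: emit SEMI ';'
pos=12: emit RPAREN ')'
pos=13: emit ID 'foo' (now at pos=16)
pos=17: emit NUM '100' (now at pos=20)
DONE. 7 tokens: [ID, ID, STR, SEMI, RPAREN, ID, NUM]
Position 4: char is 'a' -> ID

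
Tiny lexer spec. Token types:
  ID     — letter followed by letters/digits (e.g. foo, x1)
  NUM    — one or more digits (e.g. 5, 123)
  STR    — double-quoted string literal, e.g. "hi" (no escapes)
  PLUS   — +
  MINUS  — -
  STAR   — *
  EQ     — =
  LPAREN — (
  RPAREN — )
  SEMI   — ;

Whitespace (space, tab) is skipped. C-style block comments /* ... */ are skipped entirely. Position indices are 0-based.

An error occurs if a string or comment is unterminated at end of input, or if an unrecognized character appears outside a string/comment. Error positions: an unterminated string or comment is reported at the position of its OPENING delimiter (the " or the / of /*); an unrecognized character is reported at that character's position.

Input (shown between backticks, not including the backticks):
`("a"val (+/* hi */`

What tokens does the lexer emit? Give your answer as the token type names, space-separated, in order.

Answer: LPAREN STR ID LPAREN PLUS

Derivation:
pos=0: emit LPAREN '('
pos=1: enter STRING mode
pos=1: emit STR "a" (now at pos=4)
pos=4: emit ID 'val' (now at pos=7)
pos=8: emit LPAREN '('
pos=9: emit PLUS '+'
pos=10: enter COMMENT mode (saw '/*')
exit COMMENT mode (now at pos=18)
DONE. 5 tokens: [LPAREN, STR, ID, LPAREN, PLUS]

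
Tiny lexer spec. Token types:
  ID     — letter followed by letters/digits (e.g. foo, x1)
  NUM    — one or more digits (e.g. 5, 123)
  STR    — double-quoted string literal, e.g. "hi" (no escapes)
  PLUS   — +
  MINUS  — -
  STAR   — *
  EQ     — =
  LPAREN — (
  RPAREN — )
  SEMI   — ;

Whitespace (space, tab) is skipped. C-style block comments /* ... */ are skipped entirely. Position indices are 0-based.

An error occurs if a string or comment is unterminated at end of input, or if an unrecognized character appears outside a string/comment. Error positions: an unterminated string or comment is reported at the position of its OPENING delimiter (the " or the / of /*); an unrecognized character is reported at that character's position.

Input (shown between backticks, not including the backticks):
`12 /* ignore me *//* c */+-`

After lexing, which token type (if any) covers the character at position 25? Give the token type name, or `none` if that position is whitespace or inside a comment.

Answer: PLUS

Derivation:
pos=0: emit NUM '12' (now at pos=2)
pos=3: enter COMMENT mode (saw '/*')
exit COMMENT mode (now at pos=18)
pos=18: enter COMMENT mode (saw '/*')
exit COMMENT mode (now at pos=25)
pos=25: emit PLUS '+'
pos=26: emit MINUS '-'
DONE. 3 tokens: [NUM, PLUS, MINUS]
Position 25: char is '+' -> PLUS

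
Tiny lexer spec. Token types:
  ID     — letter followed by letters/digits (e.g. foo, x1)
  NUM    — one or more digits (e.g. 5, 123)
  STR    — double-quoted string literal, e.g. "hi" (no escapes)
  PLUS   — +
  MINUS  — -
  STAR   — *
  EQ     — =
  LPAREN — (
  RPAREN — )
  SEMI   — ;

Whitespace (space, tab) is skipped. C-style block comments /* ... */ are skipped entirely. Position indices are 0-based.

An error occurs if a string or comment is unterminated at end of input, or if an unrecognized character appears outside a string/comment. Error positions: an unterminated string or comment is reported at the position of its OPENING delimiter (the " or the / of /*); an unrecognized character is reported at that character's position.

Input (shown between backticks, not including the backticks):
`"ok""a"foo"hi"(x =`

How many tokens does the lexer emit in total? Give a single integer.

Answer: 7

Derivation:
pos=0: enter STRING mode
pos=0: emit STR "ok" (now at pos=4)
pos=4: enter STRING mode
pos=4: emit STR "a" (now at pos=7)
pos=7: emit ID 'foo' (now at pos=10)
pos=10: enter STRING mode
pos=10: emit STR "hi" (now at pos=14)
pos=14: emit LPAREN '('
pos=15: emit ID 'x' (now at pos=16)
pos=17: emit EQ '='
DONE. 7 tokens: [STR, STR, ID, STR, LPAREN, ID, EQ]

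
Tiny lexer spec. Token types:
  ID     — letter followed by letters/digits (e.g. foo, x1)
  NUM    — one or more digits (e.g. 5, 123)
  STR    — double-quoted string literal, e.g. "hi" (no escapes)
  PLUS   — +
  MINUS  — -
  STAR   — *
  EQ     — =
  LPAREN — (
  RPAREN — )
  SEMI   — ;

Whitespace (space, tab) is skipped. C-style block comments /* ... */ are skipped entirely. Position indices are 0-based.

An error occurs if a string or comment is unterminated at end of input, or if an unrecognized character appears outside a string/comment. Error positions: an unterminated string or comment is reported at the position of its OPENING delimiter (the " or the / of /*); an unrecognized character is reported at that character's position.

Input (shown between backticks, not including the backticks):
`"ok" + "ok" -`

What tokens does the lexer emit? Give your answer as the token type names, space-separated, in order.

pos=0: enter STRING mode
pos=0: emit STR "ok" (now at pos=4)
pos=5: emit PLUS '+'
pos=7: enter STRING mode
pos=7: emit STR "ok" (now at pos=11)
pos=12: emit MINUS '-'
DONE. 4 tokens: [STR, PLUS, STR, MINUS]

Answer: STR PLUS STR MINUS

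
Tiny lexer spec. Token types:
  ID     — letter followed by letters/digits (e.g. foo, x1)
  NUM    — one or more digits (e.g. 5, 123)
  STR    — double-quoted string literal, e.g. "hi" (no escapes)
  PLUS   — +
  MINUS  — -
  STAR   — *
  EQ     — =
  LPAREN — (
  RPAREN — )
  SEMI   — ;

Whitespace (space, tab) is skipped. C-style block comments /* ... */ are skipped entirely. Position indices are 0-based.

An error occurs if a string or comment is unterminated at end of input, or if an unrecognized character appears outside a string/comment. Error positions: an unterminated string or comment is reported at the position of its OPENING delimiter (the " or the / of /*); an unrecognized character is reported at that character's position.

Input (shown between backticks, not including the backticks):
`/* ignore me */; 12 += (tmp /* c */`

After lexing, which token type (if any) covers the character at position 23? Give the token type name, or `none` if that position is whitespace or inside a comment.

pos=0: enter COMMENT mode (saw '/*')
exit COMMENT mode (now at pos=15)
pos=15: emit SEMI ';'
pos=17: emit NUM '12' (now at pos=19)
pos=20: emit PLUS '+'
pos=21: emit EQ '='
pos=23: emit LPAREN '('
pos=24: emit ID 'tmp' (now at pos=27)
pos=28: enter COMMENT mode (saw '/*')
exit COMMENT mode (now at pos=35)
DONE. 6 tokens: [SEMI, NUM, PLUS, EQ, LPAREN, ID]
Position 23: char is '(' -> LPAREN

Answer: LPAREN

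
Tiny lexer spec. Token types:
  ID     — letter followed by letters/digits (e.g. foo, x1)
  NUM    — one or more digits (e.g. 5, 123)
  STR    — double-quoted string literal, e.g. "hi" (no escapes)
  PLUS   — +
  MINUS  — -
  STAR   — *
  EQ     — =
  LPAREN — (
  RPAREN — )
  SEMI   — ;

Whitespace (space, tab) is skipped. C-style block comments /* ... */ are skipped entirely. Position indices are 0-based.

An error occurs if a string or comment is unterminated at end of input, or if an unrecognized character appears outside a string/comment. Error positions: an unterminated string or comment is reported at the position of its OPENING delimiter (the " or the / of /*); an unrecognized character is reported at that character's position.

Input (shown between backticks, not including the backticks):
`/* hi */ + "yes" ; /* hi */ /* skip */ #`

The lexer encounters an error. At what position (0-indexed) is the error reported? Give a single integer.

Answer: 39

Derivation:
pos=0: enter COMMENT mode (saw '/*')
exit COMMENT mode (now at pos=8)
pos=9: emit PLUS '+'
pos=11: enter STRING mode
pos=11: emit STR "yes" (now at pos=16)
pos=17: emit SEMI ';'
pos=19: enter COMMENT mode (saw '/*')
exit COMMENT mode (now at pos=27)
pos=28: enter COMMENT mode (saw '/*')
exit COMMENT mode (now at pos=38)
pos=39: ERROR — unrecognized char '#'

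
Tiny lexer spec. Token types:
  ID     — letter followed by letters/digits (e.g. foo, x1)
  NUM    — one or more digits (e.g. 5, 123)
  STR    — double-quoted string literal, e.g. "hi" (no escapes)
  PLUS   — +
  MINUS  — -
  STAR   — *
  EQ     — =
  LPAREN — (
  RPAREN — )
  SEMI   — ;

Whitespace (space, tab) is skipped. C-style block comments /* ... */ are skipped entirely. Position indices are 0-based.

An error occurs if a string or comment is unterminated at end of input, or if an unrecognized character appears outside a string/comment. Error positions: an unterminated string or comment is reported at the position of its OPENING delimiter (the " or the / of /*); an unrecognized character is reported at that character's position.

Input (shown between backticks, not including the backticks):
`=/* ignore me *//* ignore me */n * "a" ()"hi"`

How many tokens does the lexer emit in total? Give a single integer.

pos=0: emit EQ '='
pos=1: enter COMMENT mode (saw '/*')
exit COMMENT mode (now at pos=16)
pos=16: enter COMMENT mode (saw '/*')
exit COMMENT mode (now at pos=31)
pos=31: emit ID 'n' (now at pos=32)
pos=33: emit STAR '*'
pos=35: enter STRING mode
pos=35: emit STR "a" (now at pos=38)
pos=39: emit LPAREN '('
pos=40: emit RPAREN ')'
pos=41: enter STRING mode
pos=41: emit STR "hi" (now at pos=45)
DONE. 7 tokens: [EQ, ID, STAR, STR, LPAREN, RPAREN, STR]

Answer: 7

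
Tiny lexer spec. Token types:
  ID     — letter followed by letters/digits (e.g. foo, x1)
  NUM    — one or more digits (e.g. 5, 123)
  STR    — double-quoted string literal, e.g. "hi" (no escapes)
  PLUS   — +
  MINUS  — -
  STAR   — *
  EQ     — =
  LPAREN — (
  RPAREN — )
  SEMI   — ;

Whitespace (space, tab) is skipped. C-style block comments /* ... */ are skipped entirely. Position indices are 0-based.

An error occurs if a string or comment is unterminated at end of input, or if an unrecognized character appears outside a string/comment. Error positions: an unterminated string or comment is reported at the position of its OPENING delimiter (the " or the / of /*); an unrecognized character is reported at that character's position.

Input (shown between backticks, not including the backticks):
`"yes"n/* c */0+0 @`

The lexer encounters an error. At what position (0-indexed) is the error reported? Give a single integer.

pos=0: enter STRING mode
pos=0: emit STR "yes" (now at pos=5)
pos=5: emit ID 'n' (now at pos=6)
pos=6: enter COMMENT mode (saw '/*')
exit COMMENT mode (now at pos=13)
pos=13: emit NUM '0' (now at pos=14)
pos=14: emit PLUS '+'
pos=15: emit NUM '0' (now at pos=16)
pos=17: ERROR — unrecognized char '@'

Answer: 17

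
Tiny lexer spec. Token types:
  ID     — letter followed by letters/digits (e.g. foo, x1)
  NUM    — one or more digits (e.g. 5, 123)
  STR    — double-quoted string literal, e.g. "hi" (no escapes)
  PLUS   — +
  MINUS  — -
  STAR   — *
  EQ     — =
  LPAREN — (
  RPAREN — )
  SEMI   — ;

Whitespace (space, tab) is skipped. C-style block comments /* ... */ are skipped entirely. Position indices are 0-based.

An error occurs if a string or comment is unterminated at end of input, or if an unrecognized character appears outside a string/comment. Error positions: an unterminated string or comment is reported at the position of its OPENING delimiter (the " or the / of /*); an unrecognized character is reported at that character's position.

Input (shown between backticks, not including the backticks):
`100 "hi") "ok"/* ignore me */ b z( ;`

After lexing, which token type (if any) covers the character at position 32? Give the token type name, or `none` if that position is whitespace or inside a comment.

Answer: ID

Derivation:
pos=0: emit NUM '100' (now at pos=3)
pos=4: enter STRING mode
pos=4: emit STR "hi" (now at pos=8)
pos=8: emit RPAREN ')'
pos=10: enter STRING mode
pos=10: emit STR "ok" (now at pos=14)
pos=14: enter COMMENT mode (saw '/*')
exit COMMENT mode (now at pos=29)
pos=30: emit ID 'b' (now at pos=31)
pos=32: emit ID 'z' (now at pos=33)
pos=33: emit LPAREN '('
pos=35: emit SEMI ';'
DONE. 8 tokens: [NUM, STR, RPAREN, STR, ID, ID, LPAREN, SEMI]
Position 32: char is 'z' -> ID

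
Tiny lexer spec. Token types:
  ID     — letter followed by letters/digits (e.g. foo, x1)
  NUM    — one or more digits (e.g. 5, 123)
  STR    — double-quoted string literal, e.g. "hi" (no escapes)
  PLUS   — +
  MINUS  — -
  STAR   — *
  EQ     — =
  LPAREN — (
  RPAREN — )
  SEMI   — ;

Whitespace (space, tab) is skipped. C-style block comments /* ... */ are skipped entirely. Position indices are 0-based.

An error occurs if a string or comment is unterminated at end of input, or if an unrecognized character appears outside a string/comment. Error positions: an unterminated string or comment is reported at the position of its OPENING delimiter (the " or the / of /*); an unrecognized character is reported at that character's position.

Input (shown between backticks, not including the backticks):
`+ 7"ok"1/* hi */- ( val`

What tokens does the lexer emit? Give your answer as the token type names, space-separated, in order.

pos=0: emit PLUS '+'
pos=2: emit NUM '7' (now at pos=3)
pos=3: enter STRING mode
pos=3: emit STR "ok" (now at pos=7)
pos=7: emit NUM '1' (now at pos=8)
pos=8: enter COMMENT mode (saw '/*')
exit COMMENT mode (now at pos=16)
pos=16: emit MINUS '-'
pos=18: emit LPAREN '('
pos=20: emit ID 'val' (now at pos=23)
DONE. 7 tokens: [PLUS, NUM, STR, NUM, MINUS, LPAREN, ID]

Answer: PLUS NUM STR NUM MINUS LPAREN ID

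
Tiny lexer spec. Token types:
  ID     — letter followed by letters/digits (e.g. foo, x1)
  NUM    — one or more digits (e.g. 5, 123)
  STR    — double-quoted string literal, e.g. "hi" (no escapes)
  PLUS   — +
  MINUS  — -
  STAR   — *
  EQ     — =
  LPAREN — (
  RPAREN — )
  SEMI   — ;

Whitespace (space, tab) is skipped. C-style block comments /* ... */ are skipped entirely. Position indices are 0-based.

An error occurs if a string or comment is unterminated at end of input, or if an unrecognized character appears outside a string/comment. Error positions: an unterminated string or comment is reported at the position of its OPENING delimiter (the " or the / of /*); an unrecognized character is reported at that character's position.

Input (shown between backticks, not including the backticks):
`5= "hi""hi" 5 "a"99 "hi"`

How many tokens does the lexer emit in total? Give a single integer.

pos=0: emit NUM '5' (now at pos=1)
pos=1: emit EQ '='
pos=3: enter STRING mode
pos=3: emit STR "hi" (now at pos=7)
pos=7: enter STRING mode
pos=7: emit STR "hi" (now at pos=11)
pos=12: emit NUM '5' (now at pos=13)
pos=14: enter STRING mode
pos=14: emit STR "a" (now at pos=17)
pos=17: emit NUM '99' (now at pos=19)
pos=20: enter STRING mode
pos=20: emit STR "hi" (now at pos=24)
DONE. 8 tokens: [NUM, EQ, STR, STR, NUM, STR, NUM, STR]

Answer: 8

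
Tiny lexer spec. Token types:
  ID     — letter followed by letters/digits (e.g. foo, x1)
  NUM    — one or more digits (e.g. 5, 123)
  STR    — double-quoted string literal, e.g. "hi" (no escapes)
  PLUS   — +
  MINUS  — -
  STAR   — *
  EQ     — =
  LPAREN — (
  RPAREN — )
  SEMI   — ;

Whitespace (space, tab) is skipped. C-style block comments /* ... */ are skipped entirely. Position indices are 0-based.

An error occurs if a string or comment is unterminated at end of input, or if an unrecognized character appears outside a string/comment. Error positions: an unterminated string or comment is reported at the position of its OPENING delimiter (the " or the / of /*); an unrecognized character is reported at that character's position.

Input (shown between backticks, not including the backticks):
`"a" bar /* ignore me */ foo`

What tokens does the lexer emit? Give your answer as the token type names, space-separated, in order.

Answer: STR ID ID

Derivation:
pos=0: enter STRING mode
pos=0: emit STR "a" (now at pos=3)
pos=4: emit ID 'bar' (now at pos=7)
pos=8: enter COMMENT mode (saw '/*')
exit COMMENT mode (now at pos=23)
pos=24: emit ID 'foo' (now at pos=27)
DONE. 3 tokens: [STR, ID, ID]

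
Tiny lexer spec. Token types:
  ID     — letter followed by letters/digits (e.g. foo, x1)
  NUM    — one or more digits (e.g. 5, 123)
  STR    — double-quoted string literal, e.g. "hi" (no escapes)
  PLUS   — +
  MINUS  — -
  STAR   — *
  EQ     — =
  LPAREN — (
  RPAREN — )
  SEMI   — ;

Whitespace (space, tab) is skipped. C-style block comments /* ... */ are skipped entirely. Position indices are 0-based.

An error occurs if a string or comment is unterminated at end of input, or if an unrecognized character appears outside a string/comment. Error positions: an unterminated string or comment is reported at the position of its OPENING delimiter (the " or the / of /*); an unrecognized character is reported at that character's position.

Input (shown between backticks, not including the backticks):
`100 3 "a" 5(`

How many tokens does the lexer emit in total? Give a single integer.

pos=0: emit NUM '100' (now at pos=3)
pos=4: emit NUM '3' (now at pos=5)
pos=6: enter STRING mode
pos=6: emit STR "a" (now at pos=9)
pos=10: emit NUM '5' (now at pos=11)
pos=11: emit LPAREN '('
DONE. 5 tokens: [NUM, NUM, STR, NUM, LPAREN]

Answer: 5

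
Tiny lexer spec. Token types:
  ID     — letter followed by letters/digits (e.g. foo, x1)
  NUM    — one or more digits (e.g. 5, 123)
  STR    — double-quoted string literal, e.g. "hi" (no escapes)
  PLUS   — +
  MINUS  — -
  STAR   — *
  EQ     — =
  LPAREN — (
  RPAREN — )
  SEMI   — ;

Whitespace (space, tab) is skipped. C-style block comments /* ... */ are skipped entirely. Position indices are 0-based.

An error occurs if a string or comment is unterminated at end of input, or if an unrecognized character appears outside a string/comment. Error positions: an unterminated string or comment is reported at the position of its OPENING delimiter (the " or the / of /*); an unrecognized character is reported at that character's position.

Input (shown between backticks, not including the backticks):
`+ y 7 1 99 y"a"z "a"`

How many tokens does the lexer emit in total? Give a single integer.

pos=0: emit PLUS '+'
pos=2: emit ID 'y' (now at pos=3)
pos=4: emit NUM '7' (now at pos=5)
pos=6: emit NUM '1' (now at pos=7)
pos=8: emit NUM '99' (now at pos=10)
pos=11: emit ID 'y' (now at pos=12)
pos=12: enter STRING mode
pos=12: emit STR "a" (now at pos=15)
pos=15: emit ID 'z' (now at pos=16)
pos=17: enter STRING mode
pos=17: emit STR "a" (now at pos=20)
DONE. 9 tokens: [PLUS, ID, NUM, NUM, NUM, ID, STR, ID, STR]

Answer: 9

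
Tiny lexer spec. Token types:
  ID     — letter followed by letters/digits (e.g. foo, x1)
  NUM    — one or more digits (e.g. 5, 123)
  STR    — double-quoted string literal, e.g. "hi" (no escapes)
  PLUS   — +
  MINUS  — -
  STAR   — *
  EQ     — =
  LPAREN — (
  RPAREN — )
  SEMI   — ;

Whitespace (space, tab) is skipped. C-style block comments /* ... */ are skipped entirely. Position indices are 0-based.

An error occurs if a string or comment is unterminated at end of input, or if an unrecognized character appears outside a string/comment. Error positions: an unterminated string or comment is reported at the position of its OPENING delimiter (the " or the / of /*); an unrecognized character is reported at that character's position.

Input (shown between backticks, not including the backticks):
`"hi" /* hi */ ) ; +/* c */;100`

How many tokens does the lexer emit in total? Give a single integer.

Answer: 6

Derivation:
pos=0: enter STRING mode
pos=0: emit STR "hi" (now at pos=4)
pos=5: enter COMMENT mode (saw '/*')
exit COMMENT mode (now at pos=13)
pos=14: emit RPAREN ')'
pos=16: emit SEMI ';'
pos=18: emit PLUS '+'
pos=19: enter COMMENT mode (saw '/*')
exit COMMENT mode (now at pos=26)
pos=26: emit SEMI ';'
pos=27: emit NUM '100' (now at pos=30)
DONE. 6 tokens: [STR, RPAREN, SEMI, PLUS, SEMI, NUM]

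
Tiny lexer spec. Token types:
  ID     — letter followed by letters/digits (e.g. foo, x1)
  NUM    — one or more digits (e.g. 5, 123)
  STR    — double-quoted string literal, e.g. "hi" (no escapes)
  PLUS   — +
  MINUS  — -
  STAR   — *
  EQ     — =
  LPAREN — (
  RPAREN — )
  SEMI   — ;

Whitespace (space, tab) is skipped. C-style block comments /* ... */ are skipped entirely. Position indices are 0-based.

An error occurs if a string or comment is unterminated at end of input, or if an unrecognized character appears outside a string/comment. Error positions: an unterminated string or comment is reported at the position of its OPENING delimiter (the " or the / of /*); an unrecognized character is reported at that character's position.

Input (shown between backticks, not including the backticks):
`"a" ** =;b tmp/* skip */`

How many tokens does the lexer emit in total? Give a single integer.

Answer: 7

Derivation:
pos=0: enter STRING mode
pos=0: emit STR "a" (now at pos=3)
pos=4: emit STAR '*'
pos=5: emit STAR '*'
pos=7: emit EQ '='
pos=8: emit SEMI ';'
pos=9: emit ID 'b' (now at pos=10)
pos=11: emit ID 'tmp' (now at pos=14)
pos=14: enter COMMENT mode (saw '/*')
exit COMMENT mode (now at pos=24)
DONE. 7 tokens: [STR, STAR, STAR, EQ, SEMI, ID, ID]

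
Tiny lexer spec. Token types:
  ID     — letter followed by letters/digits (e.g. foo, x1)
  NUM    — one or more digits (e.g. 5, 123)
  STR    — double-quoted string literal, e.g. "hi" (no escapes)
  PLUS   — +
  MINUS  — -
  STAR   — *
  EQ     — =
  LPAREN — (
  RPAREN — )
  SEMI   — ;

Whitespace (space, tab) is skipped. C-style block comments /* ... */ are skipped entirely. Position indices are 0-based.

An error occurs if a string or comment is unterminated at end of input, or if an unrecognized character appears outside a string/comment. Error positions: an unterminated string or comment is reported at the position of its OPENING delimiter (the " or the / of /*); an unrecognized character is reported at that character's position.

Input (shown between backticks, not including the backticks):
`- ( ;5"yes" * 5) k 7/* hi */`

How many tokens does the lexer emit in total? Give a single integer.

pos=0: emit MINUS '-'
pos=2: emit LPAREN '('
pos=4: emit SEMI ';'
pos=5: emit NUM '5' (now at pos=6)
pos=6: enter STRING mode
pos=6: emit STR "yes" (now at pos=11)
pos=12: emit STAR '*'
pos=14: emit NUM '5' (now at pos=15)
pos=15: emit RPAREN ')'
pos=17: emit ID 'k' (now at pos=18)
pos=19: emit NUM '7' (now at pos=20)
pos=20: enter COMMENT mode (saw '/*')
exit COMMENT mode (now at pos=28)
DONE. 10 tokens: [MINUS, LPAREN, SEMI, NUM, STR, STAR, NUM, RPAREN, ID, NUM]

Answer: 10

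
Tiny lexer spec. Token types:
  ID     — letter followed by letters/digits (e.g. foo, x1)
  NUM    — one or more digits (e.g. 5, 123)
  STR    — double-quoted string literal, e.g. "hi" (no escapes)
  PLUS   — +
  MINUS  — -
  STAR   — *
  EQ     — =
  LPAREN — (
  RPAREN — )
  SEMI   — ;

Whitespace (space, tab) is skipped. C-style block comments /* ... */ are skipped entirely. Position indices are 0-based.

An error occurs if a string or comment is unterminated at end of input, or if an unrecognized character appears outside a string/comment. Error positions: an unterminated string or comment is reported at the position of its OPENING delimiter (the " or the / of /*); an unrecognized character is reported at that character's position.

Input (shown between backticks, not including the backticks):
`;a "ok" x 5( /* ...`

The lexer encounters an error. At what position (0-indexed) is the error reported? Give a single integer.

Answer: 13

Derivation:
pos=0: emit SEMI ';'
pos=1: emit ID 'a' (now at pos=2)
pos=3: enter STRING mode
pos=3: emit STR "ok" (now at pos=7)
pos=8: emit ID 'x' (now at pos=9)
pos=10: emit NUM '5' (now at pos=11)
pos=11: emit LPAREN '('
pos=13: enter COMMENT mode (saw '/*')
pos=13: ERROR — unterminated comment (reached EOF)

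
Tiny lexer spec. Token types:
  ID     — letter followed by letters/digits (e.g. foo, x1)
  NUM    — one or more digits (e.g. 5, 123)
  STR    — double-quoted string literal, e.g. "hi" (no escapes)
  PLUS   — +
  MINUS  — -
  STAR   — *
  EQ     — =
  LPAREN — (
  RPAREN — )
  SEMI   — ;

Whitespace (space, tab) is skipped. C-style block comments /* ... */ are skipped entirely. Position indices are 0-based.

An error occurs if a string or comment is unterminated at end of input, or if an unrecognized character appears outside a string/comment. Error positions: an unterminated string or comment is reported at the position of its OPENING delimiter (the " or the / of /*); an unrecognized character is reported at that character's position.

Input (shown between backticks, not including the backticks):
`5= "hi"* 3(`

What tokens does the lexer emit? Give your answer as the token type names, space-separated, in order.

pos=0: emit NUM '5' (now at pos=1)
pos=1: emit EQ '='
pos=3: enter STRING mode
pos=3: emit STR "hi" (now at pos=7)
pos=7: emit STAR '*'
pos=9: emit NUM '3' (now at pos=10)
pos=10: emit LPAREN '('
DONE. 6 tokens: [NUM, EQ, STR, STAR, NUM, LPAREN]

Answer: NUM EQ STR STAR NUM LPAREN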